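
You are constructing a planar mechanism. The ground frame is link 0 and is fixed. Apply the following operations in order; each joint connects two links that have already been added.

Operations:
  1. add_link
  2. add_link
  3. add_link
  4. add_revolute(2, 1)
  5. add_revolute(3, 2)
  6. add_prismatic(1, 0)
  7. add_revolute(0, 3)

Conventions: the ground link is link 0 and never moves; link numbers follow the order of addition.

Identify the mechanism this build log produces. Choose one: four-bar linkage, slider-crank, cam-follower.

links: 4 (incl. ground); joints: 3 revolute, 1 prismatic, 0 higher (cam) pair, forming one closed loop
4 links, 3 revolutes + 1 prismatic in one loop → slider-crank

slider-crank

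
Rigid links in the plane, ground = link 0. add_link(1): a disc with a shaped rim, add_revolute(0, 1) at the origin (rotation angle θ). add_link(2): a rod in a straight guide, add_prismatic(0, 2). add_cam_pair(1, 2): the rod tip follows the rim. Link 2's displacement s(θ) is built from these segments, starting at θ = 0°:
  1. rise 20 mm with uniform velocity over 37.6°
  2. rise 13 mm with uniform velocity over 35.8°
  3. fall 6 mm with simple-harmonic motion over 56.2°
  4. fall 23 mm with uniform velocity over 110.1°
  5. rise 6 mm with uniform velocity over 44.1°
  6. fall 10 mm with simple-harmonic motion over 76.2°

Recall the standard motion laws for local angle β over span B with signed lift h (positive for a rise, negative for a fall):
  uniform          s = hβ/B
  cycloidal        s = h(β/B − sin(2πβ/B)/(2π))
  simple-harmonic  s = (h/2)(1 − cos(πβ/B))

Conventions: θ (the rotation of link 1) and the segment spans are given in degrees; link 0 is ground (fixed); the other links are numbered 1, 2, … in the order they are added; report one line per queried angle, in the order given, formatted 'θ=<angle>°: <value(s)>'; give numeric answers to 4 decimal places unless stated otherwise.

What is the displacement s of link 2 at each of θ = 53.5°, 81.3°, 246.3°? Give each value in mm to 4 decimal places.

segment 1 (0° to 37.6°, uniform, h = 20) is passed completely: s = 0.0000 + (20) = 20.0000
θ = 53.5° falls in segment 2 (37.6° to 73.4°, uniform, h = 13): β = 53.5 − 37.6 = 15.9°, B = 35.8°; Δs = 13·15.9/35.8 = 5.7737; s = 20.0000 + 5.7737 = 25.7737
segment 2 (37.6° to 73.4°, uniform, h = 13) is passed completely: s = 20.0000 + (13) = 33.0000
θ = 81.3° falls in segment 3 (73.4° to 129.6°, simple-harmonic, h = -6): β = 81.3 − 73.4 = 7.9°, B = 56.2°; Δs = -6/2·(1 − cos(π·0.1406)) = -0.2878; s = 33.0000 − 0.2878 = 32.7122
segment 3 (73.4° to 129.6°, simple-harmonic, h = -6) is passed completely: s = 33.0000 + (-6) = 27.0000
segment 4 (129.6° to 239.7°, uniform, h = -23) is passed completely: s = 27.0000 + (-23) = 4.0000
θ = 246.3° falls in segment 5 (239.7° to 283.8°, uniform, h = 6): β = 246.3 − 239.7 = 6.6°, B = 44.1°; Δs = 6·6.6/44.1 = 0.8980; s = 4.0000 + 0.8980 = 4.8980

θ=53.5°: 25.7737
θ=81.3°: 32.7122
θ=246.3°: 4.8980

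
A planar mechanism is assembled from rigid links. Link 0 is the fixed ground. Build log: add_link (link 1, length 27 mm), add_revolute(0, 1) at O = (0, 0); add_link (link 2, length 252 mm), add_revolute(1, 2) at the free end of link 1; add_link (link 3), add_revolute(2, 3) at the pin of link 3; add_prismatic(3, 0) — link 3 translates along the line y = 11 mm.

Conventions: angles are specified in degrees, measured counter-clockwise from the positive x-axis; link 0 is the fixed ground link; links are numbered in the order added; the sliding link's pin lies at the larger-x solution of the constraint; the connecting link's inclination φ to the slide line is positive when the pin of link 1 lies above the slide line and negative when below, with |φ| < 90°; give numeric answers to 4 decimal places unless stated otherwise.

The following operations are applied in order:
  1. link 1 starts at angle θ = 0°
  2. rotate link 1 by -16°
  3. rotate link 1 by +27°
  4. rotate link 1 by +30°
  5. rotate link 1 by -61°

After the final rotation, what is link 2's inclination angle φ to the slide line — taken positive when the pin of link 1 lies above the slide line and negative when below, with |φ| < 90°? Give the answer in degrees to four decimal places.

geometry: r = 27 mm, L = 252 mm, e = 11 mm; θ starts at 0°
rotate link 1 by -16°: θ ← 0° -16° = -16°
rotate link 1 by +27°: θ ← -16° +27° = 11°
rotate link 1 by +30°: θ ← 11° +30° = 41°
rotate link 1 by -61°: θ ← 41° -61° = -20°
h = r sin θ − e = -9.234544 − 11 = -20.234544
sin φ = h / L = -20.234544 / 252 = -0.08029581
φ = arcsin(-0.08029581) = -4.605569°

-4.6056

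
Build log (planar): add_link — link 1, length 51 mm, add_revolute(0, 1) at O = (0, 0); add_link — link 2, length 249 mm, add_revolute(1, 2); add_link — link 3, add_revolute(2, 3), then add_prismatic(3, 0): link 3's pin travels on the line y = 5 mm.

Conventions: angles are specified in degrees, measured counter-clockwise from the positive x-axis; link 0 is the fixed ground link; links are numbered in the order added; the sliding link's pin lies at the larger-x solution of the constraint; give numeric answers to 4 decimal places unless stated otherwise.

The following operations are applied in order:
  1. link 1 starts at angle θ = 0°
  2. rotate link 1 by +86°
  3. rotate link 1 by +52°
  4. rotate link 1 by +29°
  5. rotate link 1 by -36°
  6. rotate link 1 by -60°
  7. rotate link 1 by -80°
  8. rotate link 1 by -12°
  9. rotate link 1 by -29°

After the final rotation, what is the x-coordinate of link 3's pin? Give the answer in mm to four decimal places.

geometry: r = 51 mm, L = 249 mm, e = 5 mm; θ starts at 0°
rotate link 1 by +86°: θ ← 0° +86° = 86°
rotate link 1 by +52°: θ ← 86° +52° = 138°
rotate link 1 by +29°: θ ← 138° +29° = 167°
rotate link 1 by -36°: θ ← 167° -36° = 131°
rotate link 1 by -60°: θ ← 131° -60° = 71°
rotate link 1 by -80°: θ ← 71° -80° = -9°
rotate link 1 by -12°: θ ← -9° -12° = -21°
rotate link 1 by -29°: θ ← -21° -29° = -50°
crank pin P = (r cos θ, r sin θ) = (32.782168, -39.068267)
h = r sin θ − e = -39.068267 − 5 = -44.068267
x = r cos θ + √(L² − h²) = 32.782168 + 245.069353 = 277.851521

277.8515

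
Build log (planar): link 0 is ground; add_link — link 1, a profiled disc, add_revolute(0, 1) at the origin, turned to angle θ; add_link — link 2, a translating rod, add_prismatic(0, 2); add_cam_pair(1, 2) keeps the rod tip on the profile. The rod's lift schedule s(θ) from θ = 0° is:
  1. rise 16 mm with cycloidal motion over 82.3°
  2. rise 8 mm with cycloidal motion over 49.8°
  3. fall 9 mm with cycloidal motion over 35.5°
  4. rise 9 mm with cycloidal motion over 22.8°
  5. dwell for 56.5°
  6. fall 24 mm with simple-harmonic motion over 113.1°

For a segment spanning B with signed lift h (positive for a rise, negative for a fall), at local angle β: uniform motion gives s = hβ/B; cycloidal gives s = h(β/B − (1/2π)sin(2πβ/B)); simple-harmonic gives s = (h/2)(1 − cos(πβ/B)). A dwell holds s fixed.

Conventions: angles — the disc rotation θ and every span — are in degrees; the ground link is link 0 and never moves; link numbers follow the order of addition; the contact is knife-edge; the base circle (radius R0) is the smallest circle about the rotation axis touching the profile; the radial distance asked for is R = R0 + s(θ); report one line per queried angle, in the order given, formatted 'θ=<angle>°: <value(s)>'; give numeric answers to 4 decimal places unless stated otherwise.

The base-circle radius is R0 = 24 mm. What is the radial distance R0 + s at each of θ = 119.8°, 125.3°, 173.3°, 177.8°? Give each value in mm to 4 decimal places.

seg 1 [0°–82.3°] cycloidal, h=16: full span → s += 16 → s = 16.0000
seg 2 [82.3°–132.1°] cycloidal, h=8: θ=119.8° here. β=37.5, B=49.8. 8·(0.7530 − sin(2π·0.7530)/(2π)) = 7.2971 → s = 23.2971
seg 2 [82.3°–132.1°] cycloidal, h=8: θ=125.3° here. β=43, B=49.8. 8·(0.8635 − sin(2π·0.8635)/(2π)) = 7.8708 → s = 23.8708
seg 2 [82.3°–132.1°] cycloidal, h=8: full span → s += 8 → s = 24.0000
seg 3 [132.1°–167.6°] cycloidal, h=-9: full span → s += -9 → s = 15.0000
seg 4 [167.6°–190.4°] cycloidal, h=9: θ=173.3° here. β=5.7, B=22.8. 9·(0.2500 − sin(2π·0.2500)/(2π)) = 0.8176 → s = 15.8176
seg 4 [167.6°–190.4°] cycloidal, h=9: θ=177.8° here. β=10.2, B=22.8. 9·(0.4474 − sin(2π·0.4474)/(2π)) = 3.5612 → s = 18.5612
θ=119.8°: R = R0 + s = 24 + 23.2971 = 47.2971
θ=125.3°: R = R0 + s = 24 + 23.8708 = 47.8708
θ=173.3°: R = R0 + s = 24 + 15.8176 = 39.8176
θ=177.8°: R = R0 + s = 24 + 18.5612 = 42.5612

θ=119.8°: 47.2971
θ=125.3°: 47.8708
θ=173.3°: 39.8176
θ=177.8°: 42.5612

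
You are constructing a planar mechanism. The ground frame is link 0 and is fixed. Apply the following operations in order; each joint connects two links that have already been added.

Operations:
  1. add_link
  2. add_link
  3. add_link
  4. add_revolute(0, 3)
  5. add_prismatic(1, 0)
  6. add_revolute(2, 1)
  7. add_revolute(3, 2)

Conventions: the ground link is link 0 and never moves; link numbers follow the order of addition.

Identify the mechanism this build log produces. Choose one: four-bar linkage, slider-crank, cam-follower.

links: 4 (incl. ground); joints: 3 revolute, 1 prismatic, 0 higher (cam) pair, forming one closed loop
4 links, 3 revolutes + 1 prismatic in one loop → slider-crank

slider-crank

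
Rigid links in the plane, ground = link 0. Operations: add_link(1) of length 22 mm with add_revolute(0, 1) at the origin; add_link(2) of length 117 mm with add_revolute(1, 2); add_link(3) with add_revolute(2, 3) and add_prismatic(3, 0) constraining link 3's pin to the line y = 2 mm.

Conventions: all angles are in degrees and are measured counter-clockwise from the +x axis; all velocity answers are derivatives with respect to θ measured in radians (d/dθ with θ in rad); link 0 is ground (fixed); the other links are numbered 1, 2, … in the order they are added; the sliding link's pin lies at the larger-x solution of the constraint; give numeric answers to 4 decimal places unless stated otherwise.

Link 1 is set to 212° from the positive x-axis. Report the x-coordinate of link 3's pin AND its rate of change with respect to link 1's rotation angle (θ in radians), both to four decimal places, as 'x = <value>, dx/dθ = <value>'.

geometry: r = 22 mm, L = 117 mm, e = 2 mm
crank pin P = (r cos θ, r sin θ) = (-18.657058, -11.658224)
h = r sin θ − e = -11.658224 − 2 = -13.658224
x = r cos θ + √(L² − h²) = -18.657058 + 116.200056 = 97.542997
dx/dθ = −r sin θ − h·r cos θ/√(L² − h²) (θ in radians; h = -13.658224) = 9.465262

x = 97.5430, dx/dθ = 9.4653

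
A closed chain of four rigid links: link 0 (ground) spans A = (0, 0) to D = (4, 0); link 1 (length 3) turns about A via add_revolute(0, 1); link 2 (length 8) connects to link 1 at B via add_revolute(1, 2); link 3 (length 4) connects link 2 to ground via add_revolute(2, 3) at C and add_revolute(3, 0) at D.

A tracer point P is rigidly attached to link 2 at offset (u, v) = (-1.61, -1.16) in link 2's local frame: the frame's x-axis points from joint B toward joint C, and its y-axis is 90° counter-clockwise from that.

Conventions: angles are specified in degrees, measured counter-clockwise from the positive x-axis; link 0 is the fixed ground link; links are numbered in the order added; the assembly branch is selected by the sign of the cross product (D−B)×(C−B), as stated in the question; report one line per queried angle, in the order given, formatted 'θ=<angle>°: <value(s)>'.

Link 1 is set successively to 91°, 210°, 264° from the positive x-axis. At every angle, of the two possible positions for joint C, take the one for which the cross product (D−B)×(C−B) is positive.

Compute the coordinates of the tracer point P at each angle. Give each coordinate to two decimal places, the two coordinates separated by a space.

A=(0,0), D=(4.00,0)
θ=91°: B = A + 3.00·(cos91°, sin91°) = (-0.0524, 2.9995)
θ=91°: |BD| = 5.0417
θ=91°: circle(B,8.00) ∩ circle(D,4.00): a=7.2811, h=3.3144
θ=91°:   candidates: C₊=(7.7718,1.3316) cross=16.710; C₋=(3.8281,-3.9963) cross=-16.710
θ=91°:   branch + wants cross > 0 → take C=(7.7718,1.3316) (cross=16.710)
θ=91°: ex = (C−B)/|BC| = (0.9780,-0.2085); ey = (0.2085,0.9780)
θ=91°: P = B + -1.61·ex + -1.16·ey = (-1.8688,2.2007)
θ=210°: B = A + 3.00·(cos210°, sin210°) = (-2.5981, -1.5000)
θ=210°: |BD| = 6.7664
θ=210°: circle(B,8.00) ∩ circle(D,4.00): a=6.9301, h=3.9966
θ=210°:   candidates: C₊=(3.2736,3.9335) cross=27.043; C₋=(5.0456,-3.8609) cross=-27.043
θ=210°:   branch + wants cross > 0 → take C=(3.2736,3.9335) (cross=27.043)
θ=210°: ex = (C−B)/|BC| = (0.7340,0.6792); ey = (-0.6792,0.7340)
θ=210°: P = B + -1.61·ex + -1.16·ey = (-2.9919,-3.4449)
θ=264°: B = A + 3.00·(cos264°, sin264°) = (-0.3136, -2.9836)
θ=264°: |BD| = 5.2449
θ=264°: circle(B,8.00) ∩ circle(D,4.00): a=7.1983, h=3.4906
θ=264°:   candidates: C₊=(3.6210,3.9820) cross=18.308; C₋=(7.5922,-1.7595) cross=-18.308
θ=264°:   branch + wants cross > 0 → take C=(3.6210,3.9820) (cross=18.308)
θ=264°: ex = (C−B)/|BC| = (0.4918,0.8707); ey = (-0.8707,0.4918)
θ=264°: P = B + -1.61·ex + -1.16·ey = (-0.0954,-4.9559)

θ=91°: -1.87 2.20
θ=210°: -2.99 -3.44
θ=264°: -0.10 -4.96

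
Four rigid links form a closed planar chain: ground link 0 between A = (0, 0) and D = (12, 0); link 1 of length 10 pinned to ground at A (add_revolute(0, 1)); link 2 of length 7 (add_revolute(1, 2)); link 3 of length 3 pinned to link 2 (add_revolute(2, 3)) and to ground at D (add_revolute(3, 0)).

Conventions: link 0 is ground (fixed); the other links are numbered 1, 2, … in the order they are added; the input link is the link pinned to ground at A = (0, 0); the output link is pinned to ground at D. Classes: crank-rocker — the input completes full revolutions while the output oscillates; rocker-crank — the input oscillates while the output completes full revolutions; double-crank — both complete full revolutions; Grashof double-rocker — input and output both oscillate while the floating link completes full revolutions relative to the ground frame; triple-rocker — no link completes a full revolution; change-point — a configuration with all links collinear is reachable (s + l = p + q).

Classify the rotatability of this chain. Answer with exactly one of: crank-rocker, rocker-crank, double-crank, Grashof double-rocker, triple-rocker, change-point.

lengths: ground=12, input=10, coupler=7, output=3
sorted: s=3 (shortest), l=12 (longest), p+q=17
s + l = 15 vs p + q = 17
s + l < p + q (Grashof) with shortest = output link → rocker-crank

rocker-crank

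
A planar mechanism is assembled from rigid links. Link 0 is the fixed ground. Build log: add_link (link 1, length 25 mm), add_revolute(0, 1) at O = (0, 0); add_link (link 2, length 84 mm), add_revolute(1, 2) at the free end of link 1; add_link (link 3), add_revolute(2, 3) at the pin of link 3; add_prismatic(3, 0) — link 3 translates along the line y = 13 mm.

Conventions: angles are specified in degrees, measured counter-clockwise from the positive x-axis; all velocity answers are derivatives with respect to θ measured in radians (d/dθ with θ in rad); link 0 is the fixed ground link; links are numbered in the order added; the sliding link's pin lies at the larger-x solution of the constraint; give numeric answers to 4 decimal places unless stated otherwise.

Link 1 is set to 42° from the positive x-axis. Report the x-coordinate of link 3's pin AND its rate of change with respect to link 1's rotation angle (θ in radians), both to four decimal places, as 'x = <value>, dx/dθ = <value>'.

geometry: r = 25 mm, L = 84 mm, e = 13 mm
crank pin P = (r cos θ, r sin θ) = (18.578621, 16.728265)
h = r sin θ − e = 16.728265 − 13 = 3.728265
x = r cos θ + √(L² − h²) = 18.578621 + 83.917221 = 102.495842
dx/dθ = −r sin θ − h·r cos θ/√(L² − h²) (θ in radians; h = 3.728265) = -17.553674

x = 102.4958, dx/dθ = -17.5537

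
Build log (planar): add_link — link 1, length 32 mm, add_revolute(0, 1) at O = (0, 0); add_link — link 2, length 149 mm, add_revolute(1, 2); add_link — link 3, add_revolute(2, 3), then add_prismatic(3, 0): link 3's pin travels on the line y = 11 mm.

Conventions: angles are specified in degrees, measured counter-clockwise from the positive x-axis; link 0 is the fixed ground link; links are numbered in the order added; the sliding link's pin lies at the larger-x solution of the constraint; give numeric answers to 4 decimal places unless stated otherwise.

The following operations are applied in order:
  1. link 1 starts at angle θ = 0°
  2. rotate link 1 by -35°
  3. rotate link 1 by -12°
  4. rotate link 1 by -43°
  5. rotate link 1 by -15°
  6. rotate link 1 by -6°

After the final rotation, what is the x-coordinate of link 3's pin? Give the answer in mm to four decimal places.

geometry: r = 32 mm, L = 149 mm, e = 11 mm; θ starts at 0°
rotate link 1 by -35°: θ ← 0° -35° = -35°
rotate link 1 by -12°: θ ← -35° -12° = -47°
rotate link 1 by -43°: θ ← -47° -43° = -90°
rotate link 1 by -15°: θ ← -90° -15° = -105°
rotate link 1 by -6°: θ ← -105° -6° = -111°
crank pin P = (r cos θ, r sin θ) = (-11.467774, -29.874574)
h = r sin θ − e = -29.874574 − 11 = -40.874574
x = r cos θ + √(L² − h²) = -11.467774 + 143.283876 = 131.816102

131.8161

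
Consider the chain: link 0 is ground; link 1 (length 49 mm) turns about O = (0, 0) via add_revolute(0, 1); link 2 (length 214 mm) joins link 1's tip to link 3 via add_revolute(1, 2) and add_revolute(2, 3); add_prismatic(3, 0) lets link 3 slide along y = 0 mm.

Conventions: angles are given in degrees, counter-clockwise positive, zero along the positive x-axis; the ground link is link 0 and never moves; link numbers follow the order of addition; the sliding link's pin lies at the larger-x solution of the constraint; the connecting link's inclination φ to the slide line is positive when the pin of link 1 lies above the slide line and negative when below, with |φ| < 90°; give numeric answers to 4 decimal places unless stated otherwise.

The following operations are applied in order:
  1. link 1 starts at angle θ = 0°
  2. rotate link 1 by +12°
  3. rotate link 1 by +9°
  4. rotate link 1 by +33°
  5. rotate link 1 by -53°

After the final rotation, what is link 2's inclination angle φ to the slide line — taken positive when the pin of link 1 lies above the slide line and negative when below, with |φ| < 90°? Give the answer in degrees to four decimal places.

geometry: r = 49 mm, L = 214 mm, e = 0 mm; θ starts at 0°
rotate link 1 by +12°: θ ← 0° +12° = 12°
rotate link 1 by +9°: θ ← 12° +9° = 21°
rotate link 1 by +33°: θ ← 21° +33° = 54°
rotate link 1 by -53°: θ ← 54° -53° = 1°
h = r sin θ − e = 0.855168 − 0 = 0.855168
sin φ = h / L = 0.855168 / 214 = 0.00399611
φ = arcsin(0.00399611) = 0.228961°

0.2290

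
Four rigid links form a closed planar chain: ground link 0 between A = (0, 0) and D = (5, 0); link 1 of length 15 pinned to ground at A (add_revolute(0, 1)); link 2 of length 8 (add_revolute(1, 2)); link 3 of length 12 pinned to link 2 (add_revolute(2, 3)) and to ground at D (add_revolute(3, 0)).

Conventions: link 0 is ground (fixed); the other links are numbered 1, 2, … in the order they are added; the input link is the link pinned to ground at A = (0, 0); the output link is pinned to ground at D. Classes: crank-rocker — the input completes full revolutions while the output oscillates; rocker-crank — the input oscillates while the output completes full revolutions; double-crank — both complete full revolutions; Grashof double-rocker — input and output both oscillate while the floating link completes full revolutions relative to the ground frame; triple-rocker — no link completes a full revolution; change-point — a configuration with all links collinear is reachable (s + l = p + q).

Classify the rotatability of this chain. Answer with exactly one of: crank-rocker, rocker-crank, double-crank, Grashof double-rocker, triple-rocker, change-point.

lengths: ground=5, input=15, coupler=8, output=12
sorted: s=5 (shortest), l=15 (longest), p+q=20
s + l = 20 vs p + q = 20
s + l = p + q → change-point (collinear configuration reachable)

change-point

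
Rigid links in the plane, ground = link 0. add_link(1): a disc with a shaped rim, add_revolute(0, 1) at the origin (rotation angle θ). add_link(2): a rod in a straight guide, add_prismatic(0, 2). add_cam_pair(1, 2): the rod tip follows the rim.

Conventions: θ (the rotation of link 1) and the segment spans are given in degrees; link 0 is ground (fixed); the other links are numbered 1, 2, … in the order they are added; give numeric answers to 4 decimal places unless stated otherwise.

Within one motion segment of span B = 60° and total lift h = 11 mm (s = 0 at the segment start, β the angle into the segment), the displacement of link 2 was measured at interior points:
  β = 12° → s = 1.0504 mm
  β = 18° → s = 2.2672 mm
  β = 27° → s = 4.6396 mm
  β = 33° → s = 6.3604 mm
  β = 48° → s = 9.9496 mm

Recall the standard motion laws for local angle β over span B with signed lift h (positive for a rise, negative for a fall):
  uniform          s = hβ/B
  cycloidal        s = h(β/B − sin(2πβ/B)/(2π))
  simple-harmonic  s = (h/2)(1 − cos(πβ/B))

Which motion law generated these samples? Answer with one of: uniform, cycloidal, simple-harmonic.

candidates at β/B = r: uniform s = h·r (linear in β); cycloidal s = h·(r − sin(2πr)/(2π)); simple-harmonic s = (h/2)(1 − cos(πr))
β=12°: printed 1.0504 | uniform 2.2000, cycloidal 0.5350, simple-harmonic 1.0504
β=18°: printed 2.2672 | uniform 3.3000, cycloidal 1.6350, simple-harmonic 2.2672
β=27°: printed 4.6396 | uniform 4.9500, cycloidal 4.4090, simple-harmonic 4.6396
β=33°: printed 6.3604 | uniform 6.0500, cycloidal 6.5910, simple-harmonic 6.3604
β=48°: printed 9.9496 | uniform 8.8000, cycloidal 10.4650, simple-harmonic 9.9496
only one law matches every sample → simple-harmonic

simple-harmonic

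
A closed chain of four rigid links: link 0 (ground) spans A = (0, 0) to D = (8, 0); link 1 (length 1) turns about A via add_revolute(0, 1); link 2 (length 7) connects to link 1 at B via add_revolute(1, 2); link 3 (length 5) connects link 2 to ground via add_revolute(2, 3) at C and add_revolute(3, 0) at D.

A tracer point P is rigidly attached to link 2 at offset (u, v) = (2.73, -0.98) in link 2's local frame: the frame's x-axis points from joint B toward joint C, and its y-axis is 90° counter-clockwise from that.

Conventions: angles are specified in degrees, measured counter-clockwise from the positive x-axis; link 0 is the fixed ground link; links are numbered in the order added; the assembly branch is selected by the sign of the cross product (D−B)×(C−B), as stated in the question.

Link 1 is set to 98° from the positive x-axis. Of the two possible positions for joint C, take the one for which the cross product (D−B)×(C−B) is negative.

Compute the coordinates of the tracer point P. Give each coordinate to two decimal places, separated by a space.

A=(0,0), D=(8.00,0)
B = A + 1.00·(cos98°, sin98°) = (-0.1392, 0.9903)
|BD| = 8.1992
circle(B,7.00) ∩ circle(D,5.00): a=5.5632, h=4.2487
  candidates: C₊=(5.8964,4.5360) cross=34.836; C₋=(4.8701,-3.8992) cross=-34.836
  branch - wants cross < 0 → take C=(4.8701,-3.8992) (cross=-34.836)
ex = (C−B)/|BC| = (0.7156,-0.6985); ey = (0.6985,0.7156)
P = B + 2.73·ex + -0.98·ey = (1.1299,-1.6179)

1.13 -1.62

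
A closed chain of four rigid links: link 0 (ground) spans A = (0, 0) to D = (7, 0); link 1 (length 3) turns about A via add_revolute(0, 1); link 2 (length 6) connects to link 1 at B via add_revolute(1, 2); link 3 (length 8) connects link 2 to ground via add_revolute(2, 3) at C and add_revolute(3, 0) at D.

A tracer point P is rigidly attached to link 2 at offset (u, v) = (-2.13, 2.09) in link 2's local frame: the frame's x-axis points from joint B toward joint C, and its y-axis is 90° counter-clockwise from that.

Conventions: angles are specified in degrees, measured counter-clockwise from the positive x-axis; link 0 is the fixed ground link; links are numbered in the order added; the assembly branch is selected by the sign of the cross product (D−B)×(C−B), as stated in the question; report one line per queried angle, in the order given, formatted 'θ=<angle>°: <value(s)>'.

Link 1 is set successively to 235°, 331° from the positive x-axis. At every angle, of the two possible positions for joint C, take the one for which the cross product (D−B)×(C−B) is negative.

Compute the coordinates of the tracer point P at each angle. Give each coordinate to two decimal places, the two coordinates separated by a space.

A=(0,0), D=(7.00,0)
θ=235°: B = A + 3.00·(cos235°, sin235°) = (-1.7207, -2.4575)
θ=235°: |BD| = 9.0604
θ=235°: circle(B,6.00) ∩ circle(D,8.00): a=2.9850, h=5.2048
θ=235°:   candidates: C₊=(-0.2593,3.3619) cross=47.157; C₋=(2.5641,-6.6575) cross=-47.157
θ=235°:   branch - wants cross < 0 → take C=(2.5641,-6.6575) (cross=-47.157)
θ=235°: ex = (C−B)/|BC| = (0.7141,-0.7000); ey = (0.7000,0.7141)
θ=235°: P = B + -2.13·ex + 2.09·ey = (-1.7788,0.5261)
θ=331°: B = A + 3.00·(cos331°, sin331°) = (2.6239, -1.4544)
θ=331°: |BD| = 4.6115
θ=331°: circle(B,6.00) ∩ circle(D,8.00): a=-0.7301, h=5.9554
θ=331°:   candidates: C₊=(0.0527,3.9667) cross=27.463; C₋=(3.8093,-7.3362) cross=-27.463
θ=331°:   branch - wants cross < 0 → take C=(3.8093,-7.3362) (cross=-27.463)
θ=331°: ex = (C−B)/|BC| = (0.1976,-0.9803); ey = (0.9803,0.1976)
θ=331°: P = B + -2.13·ex + 2.09·ey = (4.2518,1.0465)

θ=235°: -1.78 0.53
θ=331°: 4.25 1.05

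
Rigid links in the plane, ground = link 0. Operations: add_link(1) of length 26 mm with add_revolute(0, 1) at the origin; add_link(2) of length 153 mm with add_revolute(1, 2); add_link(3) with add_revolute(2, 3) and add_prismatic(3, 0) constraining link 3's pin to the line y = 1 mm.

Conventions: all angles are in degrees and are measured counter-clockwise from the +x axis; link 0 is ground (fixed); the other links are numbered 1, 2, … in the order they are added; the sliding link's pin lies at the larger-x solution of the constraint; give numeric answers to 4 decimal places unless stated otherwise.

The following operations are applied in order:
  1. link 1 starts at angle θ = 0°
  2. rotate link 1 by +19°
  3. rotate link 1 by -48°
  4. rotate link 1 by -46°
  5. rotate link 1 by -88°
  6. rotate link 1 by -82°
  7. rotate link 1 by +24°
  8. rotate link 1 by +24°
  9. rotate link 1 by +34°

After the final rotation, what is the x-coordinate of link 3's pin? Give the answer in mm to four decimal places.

geometry: r = 26 mm, L = 153 mm, e = 1 mm; θ starts at 0°
rotate link 1 by +19°: θ ← 0° +19° = 19°
rotate link 1 by -48°: θ ← 19° -48° = -29°
rotate link 1 by -46°: θ ← -29° -46° = -75°
rotate link 1 by -88°: θ ← -75° -88° = -163°
rotate link 1 by -82°: θ ← -163° -82° = -245°
rotate link 1 by +24°: θ ← -245° +24° = -221°
rotate link 1 by +24°: θ ← -221° +24° = -197°
rotate link 1 by +34°: θ ← -197° +34° = -163°
crank pin P = (r cos θ, r sin θ) = (-24.863924, -7.601664)
h = r sin θ − e = -7.601664 − 1 = -8.601664
x = r cos θ + √(L² − h²) = -24.863924 + 152.758016 = 127.894092

127.8941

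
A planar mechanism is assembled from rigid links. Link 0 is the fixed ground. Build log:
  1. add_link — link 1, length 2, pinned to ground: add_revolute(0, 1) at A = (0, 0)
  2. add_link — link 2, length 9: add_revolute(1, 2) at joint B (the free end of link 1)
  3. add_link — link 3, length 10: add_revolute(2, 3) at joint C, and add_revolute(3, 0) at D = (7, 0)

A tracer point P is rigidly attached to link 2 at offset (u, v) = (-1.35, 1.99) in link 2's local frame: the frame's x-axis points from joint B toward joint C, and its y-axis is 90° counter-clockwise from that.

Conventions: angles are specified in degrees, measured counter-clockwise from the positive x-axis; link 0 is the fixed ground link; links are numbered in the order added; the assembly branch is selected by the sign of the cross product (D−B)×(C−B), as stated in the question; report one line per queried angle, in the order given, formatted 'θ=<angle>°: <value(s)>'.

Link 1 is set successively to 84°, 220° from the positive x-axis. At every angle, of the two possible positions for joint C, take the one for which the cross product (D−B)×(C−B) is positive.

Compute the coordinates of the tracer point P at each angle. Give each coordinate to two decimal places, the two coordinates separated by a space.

A=(0,0), D=(7.00,0)
θ=84°: B = A + 2.00·(cos84°, sin84°) = (0.2091, 1.9890)
θ=84°: |BD| = 7.0762
θ=84°: circle(B,9.00) ∩ circle(D,10.00): a=2.1956, h=8.7281
θ=84°:   candidates: C₊=(4.7695,9.7481) cross=61.762; C₋=(-0.1372,-7.0043) cross=-61.762
θ=84°:   branch + wants cross > 0 → take C=(4.7695,9.7481) (cross=61.762)
θ=84°: ex = (C−B)/|BC| = (0.5067,0.8621); ey = (-0.8621,0.5067)
θ=84°: P = B + -1.35·ex + 1.99·ey = (-2.1906,1.8336)
θ=220°: B = A + 2.00·(cos220°, sin220°) = (-1.5321, -1.2856)
θ=220°: |BD| = 8.6284
θ=220°: circle(B,9.00) ∩ circle(D,10.00): a=3.2132, h=8.4069
θ=220°:   candidates: C₊=(0.3927,7.5062) cross=72.538; C₋=(2.8978,-9.1199) cross=-72.538
θ=220°:   branch + wants cross > 0 → take C=(0.3927,7.5062) (cross=72.538)
θ=220°: ex = (C−B)/|BC| = (0.2139,0.9769); ey = (-0.9769,0.2139)
θ=220°: P = B + -1.35·ex + 1.99·ey = (-3.7648,-2.1788)

θ=84°: -2.19 1.83
θ=220°: -3.76 -2.18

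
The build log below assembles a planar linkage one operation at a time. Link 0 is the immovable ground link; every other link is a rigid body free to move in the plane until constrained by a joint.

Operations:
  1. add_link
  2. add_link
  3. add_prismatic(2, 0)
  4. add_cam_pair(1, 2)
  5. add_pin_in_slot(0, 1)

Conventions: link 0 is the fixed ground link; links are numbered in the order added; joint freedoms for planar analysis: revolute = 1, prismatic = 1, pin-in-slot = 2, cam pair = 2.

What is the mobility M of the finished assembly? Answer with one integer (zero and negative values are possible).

ground; <1,0,0>
#1 <2,0,0>
#2 <3,0,0>
P:2↔0 J1 <3,1,0>
C:1↔2 J2 <3,1,1>
PS:0↔1 J2 <3,1,2>
3×2 − 2×1 − 1×2 = 2

M = 2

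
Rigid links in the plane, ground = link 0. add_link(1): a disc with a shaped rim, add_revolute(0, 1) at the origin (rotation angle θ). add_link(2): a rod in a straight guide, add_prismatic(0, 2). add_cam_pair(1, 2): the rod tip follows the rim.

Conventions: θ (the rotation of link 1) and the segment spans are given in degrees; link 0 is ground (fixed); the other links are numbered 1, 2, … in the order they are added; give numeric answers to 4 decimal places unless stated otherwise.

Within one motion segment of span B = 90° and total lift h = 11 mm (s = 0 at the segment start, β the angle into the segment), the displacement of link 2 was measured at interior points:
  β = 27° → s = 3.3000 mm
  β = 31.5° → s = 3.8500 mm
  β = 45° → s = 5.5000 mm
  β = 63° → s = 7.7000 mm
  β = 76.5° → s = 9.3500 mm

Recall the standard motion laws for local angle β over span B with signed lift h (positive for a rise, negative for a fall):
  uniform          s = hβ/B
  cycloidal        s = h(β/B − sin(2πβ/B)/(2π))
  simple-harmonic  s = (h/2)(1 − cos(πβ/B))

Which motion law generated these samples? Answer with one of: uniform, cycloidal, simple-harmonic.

candidates at β/B = r: uniform s = h·r (linear in β); cycloidal s = h·(r − sin(2πr)/(2π)); simple-harmonic s = (h/2)(1 − cos(πr))
β=27°: printed 3.3000 | uniform 3.3000, cycloidal 1.6350, simple-harmonic 2.2672
β=31.5°: printed 3.8500 | uniform 3.8500, cycloidal 2.4337, simple-harmonic 3.0031
β=45°: printed 5.5000 | uniform 5.5000, cycloidal 5.5000, simple-harmonic 5.5000
β=63°: printed 7.7000 | uniform 7.7000, cycloidal 9.3650, simple-harmonic 8.7328
β=76.5°: printed 9.3500 | uniform 9.3500, cycloidal 10.7663, simple-harmonic 10.4005
only one law matches every sample → uniform

uniform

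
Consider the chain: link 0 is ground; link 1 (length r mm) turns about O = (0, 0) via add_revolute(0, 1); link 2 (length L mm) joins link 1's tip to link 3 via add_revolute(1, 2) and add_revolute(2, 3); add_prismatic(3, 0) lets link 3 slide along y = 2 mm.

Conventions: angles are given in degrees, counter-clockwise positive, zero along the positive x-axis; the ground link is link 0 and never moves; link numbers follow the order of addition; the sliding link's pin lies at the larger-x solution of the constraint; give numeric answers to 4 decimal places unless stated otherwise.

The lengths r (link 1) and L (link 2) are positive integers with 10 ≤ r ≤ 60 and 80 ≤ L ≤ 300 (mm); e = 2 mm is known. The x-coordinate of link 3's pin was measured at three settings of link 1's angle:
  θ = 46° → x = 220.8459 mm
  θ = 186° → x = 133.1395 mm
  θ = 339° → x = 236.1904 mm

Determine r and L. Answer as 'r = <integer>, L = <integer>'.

constraint per measurement: (x − r cos θ)² + (r sin θ − e)² = L²
subtracting the θ₁ and θ₂ equations cancels the r² and L² terms:
r = (x₁² − x₂²) / (2[(x₁cos θ₁ + e sin θ₁) − (x₂cos θ₂ + e sin θ₂)]) = 54.0000 → r = 54
L² = (x₁ − r cos θ₁)² + (r sin θ₁ − e)² = 34968.9892 → L = 187.0000 → L = 187
check at θ₃=339°: x = 236.1904 (printed 236.1904) ✓

r = 54, L = 187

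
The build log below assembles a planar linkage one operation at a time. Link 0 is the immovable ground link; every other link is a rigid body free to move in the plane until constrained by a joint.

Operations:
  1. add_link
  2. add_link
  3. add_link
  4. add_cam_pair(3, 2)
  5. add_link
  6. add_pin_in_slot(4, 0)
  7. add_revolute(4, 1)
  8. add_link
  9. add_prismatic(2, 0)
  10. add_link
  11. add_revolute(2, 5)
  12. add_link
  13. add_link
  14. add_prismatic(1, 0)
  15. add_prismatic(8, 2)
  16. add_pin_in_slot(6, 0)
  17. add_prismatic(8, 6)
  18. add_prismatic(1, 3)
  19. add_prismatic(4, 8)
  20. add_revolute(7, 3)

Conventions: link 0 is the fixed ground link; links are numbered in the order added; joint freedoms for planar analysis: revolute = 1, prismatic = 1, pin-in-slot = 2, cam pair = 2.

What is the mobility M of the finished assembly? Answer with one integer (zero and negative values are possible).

ground; <1,0,0>
#1 <2,0,0>
#2 <3,0,0>
#3 <4,0,0>
C:3↔2 J2 <4,0,1>
#4 <5,0,1>
PS:4↔0 J2 <5,0,2>
R:4↔1 J1 <5,1,2>
#5 <6,1,2>
P:2↔0 J1 <6,2,2>
#6 <7,2,2>
R:2↔5 J1 <7,3,2>
#7 <8,3,2>
#8 <9,3,2>
P:1↔0 J1 <9,4,2>
P:8↔2 J1 <9,5,2>
PS:6↔0 J2 <9,5,3>
P:8↔6 J1 <9,6,3>
P:1↔3 J1 <9,7,3>
P:4↔8 J1 <9,8,3>
R:7↔3 J1 <9,9,3>
3×8 − 2×9 − 1×3 = 3

M = 3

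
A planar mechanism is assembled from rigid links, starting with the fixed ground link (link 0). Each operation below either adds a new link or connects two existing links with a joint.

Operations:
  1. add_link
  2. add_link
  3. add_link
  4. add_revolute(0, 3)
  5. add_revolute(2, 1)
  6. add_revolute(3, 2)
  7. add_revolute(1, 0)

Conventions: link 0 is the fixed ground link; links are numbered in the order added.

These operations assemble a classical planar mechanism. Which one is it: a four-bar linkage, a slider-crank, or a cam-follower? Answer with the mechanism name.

links: 4 (incl. ground); joints: 4 revolute, 0 prismatic, 0 higher (cam) pair, forming one closed loop
4 links in a single 4R loop → four-bar linkage

four-bar linkage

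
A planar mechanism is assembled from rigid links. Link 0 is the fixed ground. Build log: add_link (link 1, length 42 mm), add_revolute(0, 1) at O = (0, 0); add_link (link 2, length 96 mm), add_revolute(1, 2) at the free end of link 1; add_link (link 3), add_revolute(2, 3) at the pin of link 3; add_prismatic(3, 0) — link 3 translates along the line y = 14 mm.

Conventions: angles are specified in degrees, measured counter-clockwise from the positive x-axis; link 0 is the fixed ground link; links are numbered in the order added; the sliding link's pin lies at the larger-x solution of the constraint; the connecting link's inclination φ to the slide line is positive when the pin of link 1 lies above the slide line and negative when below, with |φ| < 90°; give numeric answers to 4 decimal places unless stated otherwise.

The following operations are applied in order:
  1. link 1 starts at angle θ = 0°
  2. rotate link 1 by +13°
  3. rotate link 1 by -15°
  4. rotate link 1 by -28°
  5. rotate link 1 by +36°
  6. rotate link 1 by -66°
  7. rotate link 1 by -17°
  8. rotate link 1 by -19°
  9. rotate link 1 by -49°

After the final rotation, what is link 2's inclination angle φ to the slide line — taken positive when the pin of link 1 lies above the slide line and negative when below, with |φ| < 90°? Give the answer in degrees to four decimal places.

geometry: r = 42 mm, L = 96 mm, e = 14 mm; θ starts at 0°
rotate link 1 by +13°: θ ← 0° +13° = 13°
rotate link 1 by -15°: θ ← 13° -15° = -2°
rotate link 1 by -28°: θ ← -2° -28° = -30°
rotate link 1 by +36°: θ ← -30° +36° = 6°
rotate link 1 by -66°: θ ← 6° -66° = -60°
rotate link 1 by -17°: θ ← -60° -17° = -77°
rotate link 1 by -19°: θ ← -77° -19° = -96°
rotate link 1 by -49°: θ ← -96° -49° = -145°
h = r sin θ − e = -24.090210 − 14 = -38.090210
sin φ = h / L = -38.090210 / 96 = -0.39677302
φ = arcsin(-0.39677302) = -23.376599°

-23.3766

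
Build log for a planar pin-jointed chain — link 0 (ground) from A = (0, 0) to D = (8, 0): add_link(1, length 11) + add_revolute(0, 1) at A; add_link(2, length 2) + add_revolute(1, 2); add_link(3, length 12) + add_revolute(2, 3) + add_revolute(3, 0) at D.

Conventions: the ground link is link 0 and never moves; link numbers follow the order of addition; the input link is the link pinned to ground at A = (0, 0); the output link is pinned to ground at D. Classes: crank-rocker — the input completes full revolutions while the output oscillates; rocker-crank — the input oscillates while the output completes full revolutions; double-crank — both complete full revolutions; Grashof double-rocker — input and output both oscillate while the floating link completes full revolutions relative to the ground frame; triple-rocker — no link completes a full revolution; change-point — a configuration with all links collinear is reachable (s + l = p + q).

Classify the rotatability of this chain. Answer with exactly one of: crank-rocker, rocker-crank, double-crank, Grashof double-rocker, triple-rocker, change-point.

lengths: ground=8, input=11, coupler=2, output=12
sorted: s=2 (shortest), l=12 (longest), p+q=19
s + l = 14 vs p + q = 19
s + l < p + q (Grashof) with shortest = coupler link → Grashof double-rocker

Grashof double-rocker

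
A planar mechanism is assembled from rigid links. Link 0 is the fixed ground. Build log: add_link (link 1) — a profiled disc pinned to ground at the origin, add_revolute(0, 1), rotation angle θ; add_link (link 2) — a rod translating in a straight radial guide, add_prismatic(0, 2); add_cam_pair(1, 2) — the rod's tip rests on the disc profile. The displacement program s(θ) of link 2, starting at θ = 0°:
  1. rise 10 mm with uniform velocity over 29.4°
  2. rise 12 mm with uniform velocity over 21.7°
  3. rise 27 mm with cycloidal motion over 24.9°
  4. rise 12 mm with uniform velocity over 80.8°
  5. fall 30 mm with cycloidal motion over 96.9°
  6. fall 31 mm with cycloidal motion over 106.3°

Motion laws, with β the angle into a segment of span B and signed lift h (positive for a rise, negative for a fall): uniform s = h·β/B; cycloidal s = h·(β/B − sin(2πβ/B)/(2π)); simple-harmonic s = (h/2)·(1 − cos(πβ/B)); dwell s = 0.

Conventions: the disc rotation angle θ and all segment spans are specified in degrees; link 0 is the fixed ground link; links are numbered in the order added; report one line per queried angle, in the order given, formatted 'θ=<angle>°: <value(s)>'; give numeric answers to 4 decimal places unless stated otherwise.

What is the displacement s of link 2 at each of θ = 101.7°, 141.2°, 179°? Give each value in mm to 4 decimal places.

seg 1 [0°–29.4°] uniform, h=10: full span → s += 10 → s = 10.0000
seg 2 [29.4°–51.1°] uniform, h=12: full span → s += 12 → s = 22.0000
seg 3 [51.1°–76°] cycloidal, h=27: full span → s += 27 → s = 49.0000
seg 4 [76°–156.8°] uniform, h=12: θ=101.7° here. β=25.7, B=80.8. 12·25.7/80.8 = 3.8168 → s = 52.8168
seg 4 [76°–156.8°] uniform, h=12: θ=141.2° here. β=65.2, B=80.8. 12·65.2/80.8 = 9.6832 → s = 58.6832
seg 4 [76°–156.8°] uniform, h=12: full span → s += 12 → s = 61.0000
seg 5 [156.8°–253.7°] cycloidal, h=-30: θ=179° here. β=22.2, B=96.9. -30·(0.2291 − sin(2π·0.2291)/(2π)) = -2.1395 → s = 58.8605

θ=101.7°: 52.8168
θ=141.2°: 58.6832
θ=179°: 58.8605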